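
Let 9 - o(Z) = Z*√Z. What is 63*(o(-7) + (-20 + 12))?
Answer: 63 + 441*I*√7 ≈ 63.0 + 1166.8*I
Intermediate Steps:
o(Z) = 9 - Z^(3/2) (o(Z) = 9 - Z*√Z = 9 - Z^(3/2))
63*(o(-7) + (-20 + 12)) = 63*((9 - (-7)^(3/2)) + (-20 + 12)) = 63*((9 - (-7)*I*√7) - 8) = 63*((9 + 7*I*√7) - 8) = 63*(1 + 7*I*√7) = 63 + 441*I*√7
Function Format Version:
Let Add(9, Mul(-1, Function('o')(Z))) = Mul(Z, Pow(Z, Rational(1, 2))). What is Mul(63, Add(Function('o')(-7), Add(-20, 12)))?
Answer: Add(63, Mul(441, I, Pow(7, Rational(1, 2)))) ≈ Add(63.000, Mul(1166.8, I))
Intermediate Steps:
Function('o')(Z) = Add(9, Mul(-1, Pow(Z, Rational(3, 2)))) (Function('o')(Z) = Add(9, Mul(-1, Mul(Z, Pow(Z, Rational(1, 2))))) = Add(9, Mul(-1, Pow(Z, Rational(3, 2)))))
Mul(63, Add(Function('o')(-7), Add(-20, 12))) = Mul(63, Add(Add(9, Mul(-1, Pow(-7, Rational(3, 2)))), Add(-20, 12))) = Mul(63, Add(Add(9, Mul(-1, Mul(-7, I, Pow(7, Rational(1, 2))))), -8)) = Mul(63, Add(Add(9, Mul(7, I, Pow(7, Rational(1, 2)))), -8)) = Mul(63, Add(1, Mul(7, I, Pow(7, Rational(1, 2))))) = Add(63, Mul(441, I, Pow(7, Rational(1, 2))))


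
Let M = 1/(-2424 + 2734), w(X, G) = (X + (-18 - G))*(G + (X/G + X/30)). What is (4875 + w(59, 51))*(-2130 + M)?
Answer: -24323434263/2635 ≈ -9.2309e+6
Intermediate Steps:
w(X, G) = (-18 + X - G)*(G + X/30 + X/G) (w(X, G) = (-18 + X - G)*(G + (X/G + X*(1/30))) = (-18 + X - G)*(G + (X/G + X/30)) = (-18 + X - G)*(G + (X/30 + X/G)) = (-18 + X - G)*(G + X/30 + X/G))
M = 1/310 ≈ 0.0032258
(4875 + w(59, 51))*(-2130 + M) = (4875 + (59² - 18*59 - 1/30*51*(-1*59² + 30*51² + 48*59 + 540*51 - 29*51*59))/51)*(-2130 + 1/310) = (4875 + (3481 - 1062 - 1/30*51*(-1*3481 + 30*2601 + 2832 + 27540 - 87261))/51)*(-660299/310) = (4875 + (3481 - 1062 - 1/30*51*(-3481 + 78030 + 2832 + 27540 - 87261))/51)*(-660299/310) = (4875 + (3481 - 1062 - 1/30*51*17660)/51)*(-660299/310) = (4875 + (3481 - 1062 - 30022)/51)*(-660299/310) = (4875 + (1/51)*(-27603))*(-660299/310) = (4875 - 9201/17)*(-660299/310) = (73674/17)*(-660299/310) = -24323434263/2635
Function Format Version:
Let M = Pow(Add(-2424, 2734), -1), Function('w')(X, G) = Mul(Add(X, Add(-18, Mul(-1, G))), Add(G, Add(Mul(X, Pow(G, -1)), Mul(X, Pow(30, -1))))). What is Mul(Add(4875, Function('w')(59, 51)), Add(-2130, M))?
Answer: Rational(-24323434263, 2635) ≈ -9.2309e+6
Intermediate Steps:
Function('w')(X, G) = Mul(Add(-18, X, Mul(-1, G)), Add(G, Mul(Rational(1, 30), X), Mul(X, Pow(G, -1)))) (Function('w')(X, G) = Mul(Add(-18, X, Mul(-1, G)), Add(G, Add(Mul(X, Pow(G, -1)), Mul(X, Rational(1, 30))))) = Mul(Add(-18, X, Mul(-1, G)), Add(G, Add(Mul(X, Pow(G, -1)), Mul(Rational(1, 30), X)))) = Mul(Add(-18, X, Mul(-1, G)), Add(G, Add(Mul(Rational(1, 30), X), Mul(X, Pow(G, -1))))) = Mul(Add(-18, X, Mul(-1, G)), Add(G, Mul(Rational(1, 30), X), Mul(X, Pow(G, -1)))))
M = Rational(1, 310) (M = Pow(310, -1) = Rational(1, 310) ≈ 0.0032258)
Mul(Add(4875, Function('w')(59, 51)), Add(-2130, M)) = Mul(Add(4875, Mul(Pow(51, -1), Add(Pow(59, 2), Mul(-18, 59), Mul(Rational(-1, 30), 51, Add(Mul(-1, Pow(59, 2)), Mul(30, Pow(51, 2)), Mul(48, 59), Mul(540, 51), Mul(-29, 51, 59)))))), Add(-2130, Rational(1, 310))) = Mul(Add(4875, Mul(Rational(1, 51), Add(3481, -1062, Mul(Rational(-1, 30), 51, Add(Mul(-1, 3481), Mul(30, 2601), 2832, 27540, -87261))))), Rational(-660299, 310)) = Mul(Add(4875, Mul(Rational(1, 51), Add(3481, -1062, Mul(Rational(-1, 30), 51, Add(-3481, 78030, 2832, 27540, -87261))))), Rational(-660299, 310)) = Mul(Add(4875, Mul(Rational(1, 51), Add(3481, -1062, Mul(Rational(-1, 30), 51, 17660)))), Rational(-660299, 310)) = Mul(Add(4875, Mul(Rational(1, 51), Add(3481, -1062, -30022))), Rational(-660299, 310)) = Mul(Add(4875, Mul(Rational(1, 51), -27603)), Rational(-660299, 310)) = Mul(Add(4875, Rational(-9201, 17)), Rational(-660299, 310)) = Mul(Rational(73674, 17), Rational(-660299, 310)) = Rational(-24323434263, 2635)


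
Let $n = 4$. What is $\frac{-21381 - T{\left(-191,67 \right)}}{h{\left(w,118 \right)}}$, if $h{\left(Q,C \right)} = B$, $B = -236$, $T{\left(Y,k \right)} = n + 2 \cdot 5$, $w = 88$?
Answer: $\frac{21395}{236} \approx 90.657$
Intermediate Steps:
$T{\left(Y,k \right)} = 14$ ($T{\left(Y,k \right)} = 4 + 2 \cdot 5 = 4 + 10 = 14$)
$h{\left(Q,C \right)} = -236$
$\frac{-21381 - T{\left(-191,67 \right)}}{h{\left(w,118 \right)}} = \frac{-21381 - 14}{-236} = \left(-21381 - 14\right) \left(- \frac{1}{236}\right) = \left(-21395\right) \left(- \frac{1}{236}\right) = \frac{21395}{236}$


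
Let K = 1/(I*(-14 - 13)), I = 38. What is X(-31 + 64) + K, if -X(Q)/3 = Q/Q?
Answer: -3079/1026 ≈ -3.0010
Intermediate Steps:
X(Q) = -3 (X(Q) = -3*Q/Q = -3*1 = -3)
K = -1/1026 (K = 1/(38*(-14 - 13)) = 1/(38*(-27)) = 1/(-1026) = -1/1026 ≈ -0.00097466)
X(-31 + 64) + K = -3 - 1/1026 = -3079/1026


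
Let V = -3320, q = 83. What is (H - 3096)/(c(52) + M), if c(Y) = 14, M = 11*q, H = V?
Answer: -6416/927 ≈ -6.9212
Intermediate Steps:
H = -3320
M = 913 (M = 11*83 = 913)
(H - 3096)/(c(52) + M) = (-3320 - 3096)/(14 + 913) = -6416/927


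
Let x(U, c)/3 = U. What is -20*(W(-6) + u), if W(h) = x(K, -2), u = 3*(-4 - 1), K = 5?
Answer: 0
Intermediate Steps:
x(U, c) = 3*U
u = -15 (u = 3*(-5) = -15)
W(h) = 15 (W(h) = 3*5 = 15)
-20*(W(-6) + u) = -20*(15 - 15) = -20*0 = 0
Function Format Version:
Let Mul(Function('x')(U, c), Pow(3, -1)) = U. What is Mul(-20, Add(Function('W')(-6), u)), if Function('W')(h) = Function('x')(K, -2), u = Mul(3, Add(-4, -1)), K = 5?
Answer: 0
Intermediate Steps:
Function('x')(U, c) = Mul(3, U)
u = -15 (u = Mul(3, -5) = -15)
Function('W')(h) = 15 (Function('W')(h) = Mul(3, 5) = 15)
Mul(-20, Add(Function('W')(-6), u)) = Mul(-20, Add(15, -15)) = Mul(-20, 0) = 0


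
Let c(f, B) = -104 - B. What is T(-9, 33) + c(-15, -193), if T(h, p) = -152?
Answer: -63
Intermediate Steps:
T(-9, 33) + c(-15, -193) = -152 + (-104 - 1*(-193)) = -152 + (-104 + 193) = -152 + 89 = -63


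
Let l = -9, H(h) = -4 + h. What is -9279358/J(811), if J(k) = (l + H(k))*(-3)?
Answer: 4639679/1197 ≈ 3876.1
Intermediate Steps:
J(k) = 39 - 3*k (J(k) = (-9 + (-4 + k))*(-3) = (-13 + k)*(-3) = 39 - 3*k)
-9279358/J(811) = -9279358/(39 - 3*811) = -9279358/(39 - 2433) = -9279358/(-2394) = -9279358*(-1/2394) = 4639679/1197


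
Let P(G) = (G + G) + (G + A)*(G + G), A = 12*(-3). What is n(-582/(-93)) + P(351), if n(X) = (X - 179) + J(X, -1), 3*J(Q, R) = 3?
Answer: 6871468/31 ≈ 2.2166e+5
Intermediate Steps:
A = -36
J(Q, R) = 1 (J(Q, R) = (1/3)*3 = 1)
P(G) = 2*G + 2*G*(-36 + G) (P(G) = (G + G) + (G - 36)*(G + G) = 2*G + (-36 + G)*(2*G) = 2*G + 2*G*(-36 + G))
n(X) = -178 + X (n(X) = (X - 179) + 1 = (-179 + X) + 1 = -178 + X)
n(-582/(-93)) + P(351) = (-178 - 582/(-93)) + 2*351*(-35 + 351) = (-178 - 582*(-1/93)) + 2*351*316 = (-178 + 194/31) + 221832 = -5324/31 + 221832 = 6871468/31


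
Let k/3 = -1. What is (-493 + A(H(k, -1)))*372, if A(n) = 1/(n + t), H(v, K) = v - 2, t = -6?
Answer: -2017728/11 ≈ -1.8343e+5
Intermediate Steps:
k = -3 (k = 3*(-1) = -3)
H(v, K) = -2 + v
A(n) = 1/(-6 + n) (A(n) = 1/(n - 6) = 1/(-6 + n))
(-493 + A(H(k, -1)))*372 = (-493 + 1/(-6 + (-2 - 3)))*372 = (-493 + 1/(-6 - 5))*372 = (-493 + 1/(-11))*372 = (-493 - 1/11)*372 = -5424/11*372 = -2017728/11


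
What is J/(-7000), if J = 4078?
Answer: -2039/3500 ≈ -0.58257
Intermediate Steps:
J/(-7000) = 4078/(-7000) = 4078*(-1/7000) = -2039/3500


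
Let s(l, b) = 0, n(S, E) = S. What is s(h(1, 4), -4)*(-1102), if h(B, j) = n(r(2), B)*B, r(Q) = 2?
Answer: 0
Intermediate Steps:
h(B, j) = 2*B
s(h(1, 4), -4)*(-1102) = 0*(-1102) = 0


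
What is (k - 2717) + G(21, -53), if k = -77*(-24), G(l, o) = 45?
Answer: -824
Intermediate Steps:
k = 1848
(k - 2717) + G(21, -53) = (1848 - 2717) + 45 = -869 + 45 = -824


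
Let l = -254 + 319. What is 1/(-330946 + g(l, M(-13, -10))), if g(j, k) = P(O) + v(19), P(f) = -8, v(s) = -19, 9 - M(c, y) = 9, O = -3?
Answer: -1/330973 ≈ -3.0214e-6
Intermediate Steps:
M(c, y) = 0 (M(c, y) = 9 - 1*9 = 9 - 9 = 0)
l = 65
g(j, k) = -27 (g(j, k) = -8 - 19 = -27)
1/(-330946 + g(l, M(-13, -10))) = 1/(-330946 - 27) = 1/(-330973) = -1/330973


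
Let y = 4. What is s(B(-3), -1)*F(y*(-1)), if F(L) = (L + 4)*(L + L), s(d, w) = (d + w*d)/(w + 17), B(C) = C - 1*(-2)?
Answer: 0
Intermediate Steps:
B(C) = 2 + C (B(C) = C + 2 = 2 + C)
s(d, w) = (d + d*w)/(17 + w)
F(L) = 2*L*(4 + L) (F(L) = (4 + L)*(2*L) = 2*L*(4 + L))
s(B(-3), -1)*F(y*(-1)) = ((2 - 3)*(1 - 1)/(17 - 1))*(2*(4*(-1))*(4 + 4*(-1))) = (-1*0/16)*(2*(-4)*(4 - 4)) = (-1*1/16*0)*(2*(-4)*0) = 0*0 = 0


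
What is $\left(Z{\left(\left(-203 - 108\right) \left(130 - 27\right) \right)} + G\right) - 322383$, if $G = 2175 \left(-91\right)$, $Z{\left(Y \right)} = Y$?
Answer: $-552341$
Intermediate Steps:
$G = -197925$
$\left(Z{\left(\left(-203 - 108\right) \left(130 - 27\right) \right)} + G\right) - 322383 = \left(\left(-203 - 108\right) \left(130 - 27\right) - 197925\right) - 322383 = \left(\left(-311\right) 103 - 197925\right) - 322383 = \left(-32033 - 197925\right) - 322383 = -229958 - 322383 = -552341$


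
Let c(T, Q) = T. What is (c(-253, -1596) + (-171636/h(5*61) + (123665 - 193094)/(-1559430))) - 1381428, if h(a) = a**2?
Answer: -13362344242395367/9671065050 ≈ -1.3817e+6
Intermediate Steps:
(c(-253, -1596) + (-171636/h(5*61) + (123665 - 193094)/(-1559430))) - 1381428 = (-253 + (-171636/((5*61)**2) + (123665 - 193094)/(-1559430))) - 1381428 = (-253 + (-171636/(305**2) - 69429*(-1/1559430))) - 1381428 = (-253 + (-171636/93025 + 23143/519810)) - 1381428 = (-253 - 17413046317/9671065050) - 1381428 = -2464192503967/9671065050 - 1381428 = -13362344242395367/9671065050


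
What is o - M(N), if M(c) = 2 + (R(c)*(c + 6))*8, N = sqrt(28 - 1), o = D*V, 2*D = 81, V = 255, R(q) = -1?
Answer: 20747/2 + 24*sqrt(3) ≈ 10415.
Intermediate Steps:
D = 81/2 (D = (1/2)*81 = 81/2 ≈ 40.500)
o = 20655/2 (o = (81/2)*255 = 20655/2 ≈ 10328.)
N = 3*sqrt(3) (N = sqrt(27) = 3*sqrt(3) ≈ 5.1962)
M(c) = -46 - 8*c (M(c) = 2 - (c + 6)*8 = 2 - (6 + c)*8 = 2 + (-6 - c)*8 = 2 + (-48 - 8*c) = -46 - 8*c)
o - M(N) = 20655/2 - (-46 - 24*sqrt(3)) = 20655/2 + (46 + 24*sqrt(3)) = 20747/2 + 24*sqrt(3)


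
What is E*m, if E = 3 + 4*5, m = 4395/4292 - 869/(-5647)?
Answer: 656611199/24236924 ≈ 27.091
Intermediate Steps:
m = 28548313/24236924 (m = 4395*(1/4292) - 869*(-1/5647) = 4395/4292 + 869/5647 = 28548313/24236924 ≈ 1.1779)
E = 23 (E = 3 + 20 = 23)
E*m = 23*(28548313/24236924) = 656611199/24236924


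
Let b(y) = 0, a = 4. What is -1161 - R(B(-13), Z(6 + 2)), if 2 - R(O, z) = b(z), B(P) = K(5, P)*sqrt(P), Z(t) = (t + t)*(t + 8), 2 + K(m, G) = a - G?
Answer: -1163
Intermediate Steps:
K(m, G) = 2 - G (K(m, G) = -2 + (4 - G) = 2 - G)
Z(t) = 2*t*(8 + t) (Z(t) = (2*t)*(8 + t) = 2*t*(8 + t))
B(P) = sqrt(P)*(2 - P) (B(P) = (2 - P)*sqrt(P) = sqrt(P)*(2 - P))
R(O, z) = 2 (R(O, z) = 2 - 1*0 = 2 + 0 = 2)
-1161 - R(B(-13), Z(6 + 2)) = -1161 - 1*2 = -1161 - 2 = -1163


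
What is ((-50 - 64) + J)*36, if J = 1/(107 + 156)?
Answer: -1079316/263 ≈ -4103.9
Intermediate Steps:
J = 1/263 ≈ 0.0038023
((-50 - 64) + J)*36 = ((-50 - 64) + 1/263)*36 = (-114 + 1/263)*36 = -29981/263*36 = -1079316/263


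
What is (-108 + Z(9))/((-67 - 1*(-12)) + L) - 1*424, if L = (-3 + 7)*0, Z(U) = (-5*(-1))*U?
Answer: -23257/55 ≈ -422.85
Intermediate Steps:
Z(U) = 5*U
L = 0 (L = 4*0 = 0)
(-108 + Z(9))/((-67 - 1*(-12)) + L) - 1*424 = (-108 + 5*9)/((-67 - 1*(-12)) + 0) - 1*424 = (-108 + 45)/((-67 + 12) + 0) - 424 = -63/(-55 + 0) - 424 = -63/(-55) - 424 = -63*(-1/55) - 424 = 63/55 - 424 = -23257/55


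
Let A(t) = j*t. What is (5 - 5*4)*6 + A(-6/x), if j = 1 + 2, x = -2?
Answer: -81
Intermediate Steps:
j = 3
A(t) = 3*t
(5 - 5*4)*6 + A(-6/x) = (5 - 5*4)*6 + 3*(-6/(-2)) = (5 - 20)*6 + 3*(-6*(-½)) = -15*6 + 3*3 = -90 + 9 = -81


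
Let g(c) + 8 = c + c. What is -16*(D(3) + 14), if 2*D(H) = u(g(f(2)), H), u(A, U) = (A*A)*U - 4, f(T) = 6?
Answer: -576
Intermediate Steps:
g(c) = -8 + 2*c (g(c) = -8 + (c + c) = -8 + 2*c)
u(A, U) = -4 + U*A**2 (u(A, U) = A**2*U - 4 = U*A**2 - 4 = -4 + U*A**2)
D(H) = -2 + 8*H (D(H) = (-4 + H*(-8 + 2*6)**2)/2 = (-4 + H*(-8 + 12)**2)/2 = (-4 + H*4**2)/2 = (-4 + H*16)/2 = (-4 + 16*H)/2 = -2 + 8*H)
-16*(D(3) + 14) = -16*((-2 + 8*3) + 14) = -16*((-2 + 24) + 14) = -16*(22 + 14) = -16*36 = -576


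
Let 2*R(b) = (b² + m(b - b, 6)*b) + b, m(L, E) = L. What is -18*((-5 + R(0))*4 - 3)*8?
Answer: 3312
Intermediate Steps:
R(b) = b/2 + b²/2 (R(b) = ((b² + (b - b)*b) + b)/2 = ((b² + 0*b) + b)/2 = ((b² + 0) + b)/2 = (b² + b)/2 = (b + b²)/2 = b/2 + b²/2)
-18*((-5 + R(0))*4 - 3)*8 = -18*((-5 + (½)*0*(1 + 0))*4 - 3)*8 = -18*((-5 + (½)*0*1)*4 - 3)*8 = -18*((-5 + 0)*4 - 3)*8 = -18*(-5*4 - 3)*8 = -18*(-20 - 3)*8 = -18*(-23)*8 = 414*8 = 3312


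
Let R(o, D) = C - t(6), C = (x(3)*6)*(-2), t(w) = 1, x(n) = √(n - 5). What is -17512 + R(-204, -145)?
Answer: -17513 - 12*I*√2 ≈ -17513.0 - 16.971*I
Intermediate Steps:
x(n) = √(-5 + n)
C = -12*I*√2 (C = (√(-5 + 3)*6)*(-2) = (√(-2)*6)*(-2) = ((I*√2)*6)*(-2) = (6*I*√2)*(-2) = -12*I*√2 ≈ -16.971*I)
R(o, D) = -1 - 12*I*√2 (R(o, D) = -12*I*√2 - 1*1 = -12*I*√2 - 1 = -1 - 12*I*√2)
-17512 + R(-204, -145) = -17512 + (-1 - 12*I*√2) = -17513 - 12*I*√2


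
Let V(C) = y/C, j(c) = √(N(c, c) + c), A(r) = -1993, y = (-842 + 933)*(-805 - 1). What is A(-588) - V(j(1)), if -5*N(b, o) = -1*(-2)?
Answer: -1993 + 73346*√15/3 ≈ 92696.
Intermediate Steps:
N(b, o) = -⅖ (N(b, o) = -(-1)*(-2)/5 = -⅕*2 = -⅖)
y = -73346 (y = 91*(-806) = -73346)
j(c) = √(-⅖ + c)
V(C) = -73346/C
A(-588) - V(j(1)) = -1993 - (-73346)/(√(-10 + 25*1)/5) = -1993 - (-73346)/(√(-10 + 25)/5) = -1993 - (-73346)/(√15/5) = -1993 - (-73346)*√15/3 = -1993 + 73346*√15/3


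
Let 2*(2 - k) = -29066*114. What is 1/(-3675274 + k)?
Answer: -1/2018510 ≈ -4.9541e-7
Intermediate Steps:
k = 1656764 (k = 2 - (-14533)*114 = 2 - ½*(-3313524) = 2 + 1656762 = 1656764)
1/(-3675274 + k) = 1/(-3675274 + 1656764) = 1/(-2018510) = -1/2018510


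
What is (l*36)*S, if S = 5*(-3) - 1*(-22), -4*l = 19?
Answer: -1197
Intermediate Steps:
l = -19/4 (l = -¼*19 = -19/4 ≈ -4.7500)
S = 7 (S = -15 + 22 = 7)
(l*36)*S = -19/4*36*7 = -171*7 = -1197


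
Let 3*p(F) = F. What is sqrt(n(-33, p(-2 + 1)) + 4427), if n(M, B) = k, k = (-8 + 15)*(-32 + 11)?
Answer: 2*sqrt(1070) ≈ 65.422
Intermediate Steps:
p(F) = F/3
k = -147 (k = 7*(-21) = -147)
n(M, B) = -147
sqrt(n(-33, p(-2 + 1)) + 4427) = sqrt(-147 + 4427) = sqrt(4280) = 2*sqrt(1070)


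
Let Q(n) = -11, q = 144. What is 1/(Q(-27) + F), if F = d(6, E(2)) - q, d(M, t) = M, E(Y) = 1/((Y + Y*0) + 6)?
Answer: -1/149 ≈ -0.0067114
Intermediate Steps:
E(Y) = 1/(6 + Y) (E(Y) = 1/((Y + 0) + 6) = 1/(Y + 6) = 1/(6 + Y))
F = -138 (F = 6 - 1*144 = 6 - 144 = -138)
1/(Q(-27) + F) = 1/(-11 - 138) = 1/(-149) = -1/149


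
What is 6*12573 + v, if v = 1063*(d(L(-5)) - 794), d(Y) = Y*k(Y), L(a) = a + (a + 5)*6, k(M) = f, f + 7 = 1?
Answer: -736694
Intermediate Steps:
f = -6 (f = -7 + 1 = -6)
k(M) = -6
L(a) = 30 + 7*a (L(a) = a + (5 + a)*6 = a + (30 + 6*a) = 30 + 7*a)
d(Y) = -6*Y (d(Y) = Y*(-6) = -6*Y)
v = -812132 (v = 1063*(-6*(30 + 7*(-5)) - 794) = 1063*(-6*(30 - 35) - 794) = 1063*(-6*(-5) - 794) = 1063*(30 - 794) = 1063*(-764) = -812132)
6*12573 + v = 6*12573 - 812132 = 75438 - 812132 = -736694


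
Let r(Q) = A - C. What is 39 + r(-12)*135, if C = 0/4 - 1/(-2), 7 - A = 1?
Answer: 1563/2 ≈ 781.50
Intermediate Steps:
A = 6 (A = 7 - 1*1 = 7 - 1 = 6)
C = 1/2 (C = 0*(1/4) - 1*(-1/2) = 0 + 1/2 = 1/2 ≈ 0.50000)
r(Q) = 11/2 (r(Q) = 6 - 1*1/2 = 6 - 1/2 = 11/2)
39 + r(-12)*135 = 39 + (11/2)*135 = 39 + 1485/2 = 1563/2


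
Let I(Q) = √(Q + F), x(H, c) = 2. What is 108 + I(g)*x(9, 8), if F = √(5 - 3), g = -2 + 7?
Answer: 108 + 2*√(5 + √2) ≈ 113.07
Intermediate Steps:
g = 5
F = √2 ≈ 1.4142
I(Q) = √(Q + √2)
108 + I(g)*x(9, 8) = 108 + √(5 + √2)*2 = 108 + 2*√(5 + √2)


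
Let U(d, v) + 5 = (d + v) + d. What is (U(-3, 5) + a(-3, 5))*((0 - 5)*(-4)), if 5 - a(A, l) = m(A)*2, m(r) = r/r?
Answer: -60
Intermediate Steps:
U(d, v) = -5 + v + 2*d (U(d, v) = -5 + ((d + v) + d) = -5 + (v + 2*d) = -5 + v + 2*d)
m(r) = 1
a(A, l) = 3 (a(A, l) = 5 - 2 = 3)
(U(-3, 5) + a(-3, 5))*((0 - 5)*(-4)) = ((-5 + 5 + 2*(-3)) + 3)*((0 - 5)*(-4)) = ((-5 + 5 - 6) + 3)*(-5*(-4)) = (-6 + 3)*20 = -3*20 = -60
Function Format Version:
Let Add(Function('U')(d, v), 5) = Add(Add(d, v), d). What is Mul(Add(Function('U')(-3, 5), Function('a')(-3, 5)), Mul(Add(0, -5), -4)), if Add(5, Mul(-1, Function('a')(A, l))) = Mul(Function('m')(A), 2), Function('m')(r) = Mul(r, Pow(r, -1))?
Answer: -60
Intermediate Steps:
Function('U')(d, v) = Add(-5, v, Mul(2, d)) (Function('U')(d, v) = Add(-5, Add(Add(d, v), d)) = Add(-5, Add(v, Mul(2, d))) = Add(-5, v, Mul(2, d)))
Function('m')(r) = 1
Function('a')(A, l) = 3 (Function('a')(A, l) = Add(5, Mul(-1, Mul(1, 2))) = Add(5, Mul(-1, 2)) = Add(5, -2) = 3)
Mul(Add(Function('U')(-3, 5), Function('a')(-3, 5)), Mul(Add(0, -5), -4)) = Mul(Add(Add(-5, 5, Mul(2, -3)), 3), Mul(Add(0, -5), -4)) = Mul(Add(Add(-5, 5, -6), 3), Mul(-5, -4)) = Mul(Add(-6, 3), 20) = Mul(-3, 20) = -60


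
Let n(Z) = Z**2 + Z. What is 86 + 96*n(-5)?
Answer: 2006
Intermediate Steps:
n(Z) = Z + Z**2
86 + 96*n(-5) = 86 + 96*(-5*(1 - 5)) = 86 + 96*(-5*(-4)) = 86 + 96*20 = 86 + 1920 = 2006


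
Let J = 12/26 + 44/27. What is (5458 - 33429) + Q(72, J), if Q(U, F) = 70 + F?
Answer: -9792517/351 ≈ -27899.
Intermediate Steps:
J = 734/351 (J = 12*(1/26) + 44*(1/27) = 6/13 + 44/27 = 734/351 ≈ 2.0912)
(5458 - 33429) + Q(72, J) = (5458 - 33429) + (70 + 734/351) = -27971 + 25304/351 = -9792517/351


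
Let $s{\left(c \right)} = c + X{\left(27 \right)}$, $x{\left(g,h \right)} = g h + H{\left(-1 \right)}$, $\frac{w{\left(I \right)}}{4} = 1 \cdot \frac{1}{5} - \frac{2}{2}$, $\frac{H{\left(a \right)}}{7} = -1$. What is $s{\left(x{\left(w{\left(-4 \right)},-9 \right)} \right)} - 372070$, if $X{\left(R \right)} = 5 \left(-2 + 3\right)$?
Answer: $- \frac{1860216}{5} \approx -3.7204 \cdot 10^{5}$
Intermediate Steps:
$H{\left(a \right)} = -7$ ($H{\left(a \right)} = 7 \left(-1\right) = -7$)
$w{\left(I \right)} = - \frac{16}{5}$ ($w{\left(I \right)} = 4 \left(1 \cdot \frac{1}{5} - \frac{2}{2}\right) = 4 \left(1 \cdot \frac{1}{5} - 1\right) = 4 \left(\frac{1}{5} - 1\right) = 4 \left(- \frac{4}{5}\right) = - \frac{16}{5}$)
$X{\left(R \right)} = 5$ ($X{\left(R \right)} = 5 \cdot 1 = 5$)
$x{\left(g,h \right)} = -7 + g h$ ($x{\left(g,h \right)} = g h - 7 = -7 + g h$)
$s{\left(c \right)} = 5 + c$ ($s{\left(c \right)} = c + 5 = 5 + c$)
$s{\left(x{\left(w{\left(-4 \right)},-9 \right)} \right)} - 372070 = \left(5 - - \frac{109}{5}\right) - 372070 = \left(5 + \left(-7 + \frac{144}{5}\right)\right) - 372070 = \left(5 + \frac{109}{5}\right) - 372070 = \frac{134}{5} - 372070 = - \frac{1860216}{5}$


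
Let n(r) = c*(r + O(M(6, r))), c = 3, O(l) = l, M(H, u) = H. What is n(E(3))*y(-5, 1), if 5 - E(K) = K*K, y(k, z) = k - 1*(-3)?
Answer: -12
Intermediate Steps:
y(k, z) = 3 + k (y(k, z) = k + 3 = 3 + k)
E(K) = 5 - K² (E(K) = 5 - K*K = 5 - K²)
n(r) = 18 + 3*r (n(r) = 3*(r + 6) = 3*(6 + r) = 18 + 3*r)
n(E(3))*y(-5, 1) = (18 + 3*(5 - 1*3²))*(3 - 5) = (18 + 3*(5 - 1*9))*(-2) = (18 + 3*(5 - 9))*(-2) = (18 + 3*(-4))*(-2) = (18 - 12)*(-2) = 6*(-2) = -12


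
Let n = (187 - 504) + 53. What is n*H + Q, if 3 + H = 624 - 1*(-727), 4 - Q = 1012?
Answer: -356880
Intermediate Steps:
Q = -1008 (Q = 4 - 1*1012 = 4 - 1012 = -1008)
H = 1348 (H = -3 + (624 - 1*(-727)) = -3 + (624 + 727) = -3 + 1351 = 1348)
n = -264 (n = -317 + 53 = -264)
n*H + Q = -264*1348 - 1008 = -355872 - 1008 = -356880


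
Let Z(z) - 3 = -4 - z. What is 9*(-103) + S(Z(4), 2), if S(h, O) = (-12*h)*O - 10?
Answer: -817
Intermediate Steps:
Z(z) = -1 - z (Z(z) = 3 + (-4 - z) = -1 - z)
S(h, O) = -10 - 12*O*h (S(h, O) = -12*O*h - 10 = -10 - 12*O*h)
9*(-103) + S(Z(4), 2) = 9*(-103) + (-10 - 12*2*(-1 - 1*4)) = -927 + (-10 - 12*2*(-1 - 4)) = -927 + (-10 - 12*2*(-5)) = -927 + (-10 + 120) = -927 + 110 = -817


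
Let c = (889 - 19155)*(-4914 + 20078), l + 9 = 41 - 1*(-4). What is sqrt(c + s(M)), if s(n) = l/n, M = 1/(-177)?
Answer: 2*I*sqrt(69247999) ≈ 16643.0*I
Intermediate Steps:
l = 36 (l = -9 + (41 - 1*(-4)) = -9 + (41 + 4) = -9 + 45 = 36)
c = -276985624 (c = -18266*15164 = -276985624)
M = -1/177 ≈ -0.0056497
s(n) = 36/n
sqrt(c + s(M)) = sqrt(-276985624 + 36/(-1/177)) = sqrt(-276985624 + 36*(-177)) = sqrt(-276985624 - 6372) = sqrt(-276991996) = 2*I*sqrt(69247999)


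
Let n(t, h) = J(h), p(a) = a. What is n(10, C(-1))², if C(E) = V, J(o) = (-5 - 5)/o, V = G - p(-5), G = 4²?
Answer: 100/441 ≈ 0.22676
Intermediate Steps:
G = 16
V = 21 (V = 16 - 1*(-5) = 16 + 5 = 21)
J(o) = -10/o
C(E) = 21
n(t, h) = -10/h
n(10, C(-1))² = (-10/21)² = 100/441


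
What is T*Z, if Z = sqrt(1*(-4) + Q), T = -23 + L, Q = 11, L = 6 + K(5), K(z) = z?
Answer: -12*sqrt(7) ≈ -31.749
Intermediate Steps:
L = 11 (L = 6 + 5 = 11)
T = -12 (T = -23 + 11 = -12)
Z = sqrt(7) (Z = sqrt(1*(-4) + 11) = sqrt(-4 + 11) = sqrt(7) ≈ 2.6458)
T*Z = -12*sqrt(7)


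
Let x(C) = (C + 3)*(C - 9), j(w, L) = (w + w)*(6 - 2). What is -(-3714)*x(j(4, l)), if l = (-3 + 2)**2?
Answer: 2989770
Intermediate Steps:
l = 1 (l = (-1)**2 = 1)
j(w, L) = 8*w (j(w, L) = (2*w)*4 = 8*w)
x(C) = (-9 + C)*(3 + C) (x(C) = (3 + C)*(-9 + C) = (-9 + C)*(3 + C))
-(-3714)*x(j(4, l)) = -(-3714)*(-27 + (8*4)**2 - 48*4) = -(-3714)*(-27 + 32**2 - 6*32) = -(-3714)*(-27 + 1024 - 192) = -(-3714)*805 = -619*(-4830) = 2989770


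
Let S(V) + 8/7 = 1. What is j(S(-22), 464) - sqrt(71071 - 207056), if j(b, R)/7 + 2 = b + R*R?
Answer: 1507057 - I*sqrt(135985) ≈ 1.5071e+6 - 368.76*I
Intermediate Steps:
S(V) = -1/7 (S(V) = -8/7 + 1 = -1/7)
j(b, R) = -14 + 7*b + 7*R**2 (j(b, R) = -14 + 7*(b + R*R) = -14 + 7*(b + R**2) = -14 + (7*b + 7*R**2) = -14 + 7*b + 7*R**2)
j(S(-22), 464) - sqrt(71071 - 207056) = (-14 + 7*(-1/7) + 7*464**2) - sqrt(71071 - 207056) = (-14 - 1 + 7*215296) - sqrt(-135985) = (-14 - 1 + 1507072) - I*sqrt(135985) = 1507057 - I*sqrt(135985)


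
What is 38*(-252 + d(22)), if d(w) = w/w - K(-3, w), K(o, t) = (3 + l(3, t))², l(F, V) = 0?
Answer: -9880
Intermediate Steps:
K(o, t) = 9 (K(o, t) = (3 + 0)² = 3² = 9)
d(w) = -8 (d(w) = w/w - 1*9 = 1 - 9 = -8)
38*(-252 + d(22)) = 38*(-252 - 8) = 38*(-260) = -9880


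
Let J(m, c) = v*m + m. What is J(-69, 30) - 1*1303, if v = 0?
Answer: -1372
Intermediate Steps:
J(m, c) = m (J(m, c) = 0*m + m = 0 + m = m)
J(-69, 30) - 1*1303 = -69 - 1*1303 = -69 - 1303 = -1372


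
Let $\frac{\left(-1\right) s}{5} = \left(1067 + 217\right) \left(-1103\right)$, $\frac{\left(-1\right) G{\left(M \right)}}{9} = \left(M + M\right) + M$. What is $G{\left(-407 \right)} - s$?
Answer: $-7070271$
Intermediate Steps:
$G{\left(M \right)} = - 27 M$ ($G{\left(M \right)} = - 9 \left(\left(M + M\right) + M\right) = - 9 \left(2 M + M\right) = - 9 \cdot 3 M = - 27 M$)
$s = 7081260$ ($s = - 5 \left(1067 + 217\right) \left(-1103\right) = - 5 \cdot 1284 \left(-1103\right) = \left(-5\right) \left(-1416252\right) = 7081260$)
$G{\left(-407 \right)} - s = \left(-27\right) \left(-407\right) - 7081260 = 10989 - 7081260 = -7070271$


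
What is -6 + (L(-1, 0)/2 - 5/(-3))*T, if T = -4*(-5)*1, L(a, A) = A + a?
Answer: 52/3 ≈ 17.333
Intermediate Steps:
T = 20 (T = 20*1 = 20)
-6 + (L(-1, 0)/2 - 5/(-3))*T = -6 + ((0 - 1)/2 - 5/(-3))*20 = -6 + (-1*½ - 5*(-⅓))*20 = -6 + (-½ + 5/3)*20 = -6 + (7/6)*20 = -6 + 70/3 = 52/3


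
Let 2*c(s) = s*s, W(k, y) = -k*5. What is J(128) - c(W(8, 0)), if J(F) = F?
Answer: -672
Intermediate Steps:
W(k, y) = -5*k
c(s) = s²/2 (c(s) = (s*s)/2 = s²/2)
J(128) - c(W(8, 0)) = 128 - (-5*8)²/2 = 128 - (-40)²/2 = 128 - 1600/2 = 128 - 1*800 = 128 - 800 = -672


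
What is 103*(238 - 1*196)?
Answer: 4326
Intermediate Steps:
103*(238 - 1*196) = 103*(238 - 196) = 103*42 = 4326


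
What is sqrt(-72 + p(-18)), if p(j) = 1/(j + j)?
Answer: I*sqrt(2593)/6 ≈ 8.4869*I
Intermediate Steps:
p(j) = 1/(2*j)
sqrt(-72 + p(-18)) = sqrt(-72 + (1/2)/(-18)) = sqrt(-72 + (1/2)*(-1/18)) = sqrt(-72 - 1/36) = sqrt(-2593/36) = I*sqrt(2593)/6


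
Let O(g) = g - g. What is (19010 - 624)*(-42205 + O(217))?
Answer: -775981130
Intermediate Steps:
O(g) = 0
(19010 - 624)*(-42205 + O(217)) = (19010 - 624)*(-42205 + 0) = 18386*(-42205) = -775981130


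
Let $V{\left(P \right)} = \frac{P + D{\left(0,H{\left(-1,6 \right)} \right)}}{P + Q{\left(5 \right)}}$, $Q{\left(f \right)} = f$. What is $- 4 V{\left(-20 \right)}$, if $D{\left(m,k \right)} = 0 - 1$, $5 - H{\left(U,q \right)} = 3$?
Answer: $- \frac{28}{5} \approx -5.6$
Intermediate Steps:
$H{\left(U,q \right)} = 2$ ($H{\left(U,q \right)} = 5 - 3 = 2$)
$D{\left(m,k \right)} = -1$
$V{\left(P \right)} = \frac{-1 + P}{5 + P}$ ($V{\left(P \right)} = \frac{P - 1}{P + 5} = \frac{-1 + P}{5 + P}$)
$- 4 V{\left(-20 \right)} = - 4 \frac{-1 - 20}{5 - 20} = - 4 \frac{1}{-15} \left(-21\right) = - 4 \left(\left(- \frac{1}{15}\right) \left(-21\right)\right) = \left(-4\right) \frac{7}{5} = - \frac{28}{5}$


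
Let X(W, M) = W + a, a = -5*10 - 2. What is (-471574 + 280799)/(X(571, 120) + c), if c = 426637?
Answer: -190775/427156 ≈ -0.44662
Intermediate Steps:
a = -52 (a = -50 - 2 = -52)
X(W, M) = -52 + W (X(W, M) = W - 52 = -52 + W)
(-471574 + 280799)/(X(571, 120) + c) = (-471574 + 280799)/((-52 + 571) + 426637) = -190775/(519 + 426637) = -190775/427156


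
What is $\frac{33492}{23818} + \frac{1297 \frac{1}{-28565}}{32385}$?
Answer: $\frac{15491332787677}{11016748245225} \approx 1.4062$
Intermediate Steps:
$\frac{33492}{23818} + \frac{1297 \frac{1}{-28565}}{32385} = 33492 \cdot \frac{1}{23818} + 1297 \left(- \frac{1}{28565}\right) \frac{1}{32385} = \frac{16746}{11909} - \frac{1297}{925077525} = \frac{15491332787677}{11016748245225}$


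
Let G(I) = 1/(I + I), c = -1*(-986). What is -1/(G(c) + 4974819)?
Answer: -1972/9810343069 ≈ -2.0101e-7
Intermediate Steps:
c = 986
G(I) = 1/(2*I)
-1/(G(c) + 4974819) = -1/((1/2)/986 + 4974819) = -1/((1/2)*(1/986) + 4974819) = -1/(1/1972 + 4974819) = -1/9810343069/1972 = -1*1972/9810343069 = -1972/9810343069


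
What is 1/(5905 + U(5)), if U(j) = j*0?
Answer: 1/5905 ≈ 0.00016935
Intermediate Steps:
U(j) = 0
1/(5905 + U(5)) = 1/(5905 + 0) = 1/5905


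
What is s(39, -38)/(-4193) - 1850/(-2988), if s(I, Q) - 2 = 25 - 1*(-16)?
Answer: 3814283/6264342 ≈ 0.60889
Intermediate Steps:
s(I, Q) = 43 (s(I, Q) = 2 + (25 - 1*(-16)) = 2 + (25 + 16) = 2 + 41 = 43)
s(39, -38)/(-4193) - 1850/(-2988) = 43/(-4193) - 1850/(-2988) = 43*(-1/4193) - 1850*(-1/2988) = -43/4193 + 925/1494 = 3814283/6264342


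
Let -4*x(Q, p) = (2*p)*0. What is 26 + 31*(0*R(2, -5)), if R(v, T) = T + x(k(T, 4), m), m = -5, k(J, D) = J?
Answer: 26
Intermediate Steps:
x(Q, p) = 0 (x(Q, p) = -2*p*0/4 = -¼*0 = 0)
R(v, T) = T (R(v, T) = T + 0 = T)
26 + 31*(0*R(2, -5)) = 26 + 31*(0*(-5)) = 26 + 31*0 = 26 + 0 = 26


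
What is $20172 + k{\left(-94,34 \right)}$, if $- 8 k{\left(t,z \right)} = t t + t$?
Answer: $\frac{76317}{4} \approx 19079.0$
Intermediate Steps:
$k{\left(t,z \right)} = - \frac{t}{8} - \frac{t^{2}}{8}$ ($k{\left(t,z \right)} = - \frac{t t + t}{8} = - \frac{t^{2} + t}{8} = - \frac{t + t^{2}}{8} = - \frac{t}{8} - \frac{t^{2}}{8}$)
$20172 + k{\left(-94,34 \right)} = 20172 - - \frac{47 \left(1 - 94\right)}{4} = 20172 - \left(- \frac{47}{4}\right) \left(-93\right) = 20172 - \frac{4371}{4} = \frac{76317}{4}$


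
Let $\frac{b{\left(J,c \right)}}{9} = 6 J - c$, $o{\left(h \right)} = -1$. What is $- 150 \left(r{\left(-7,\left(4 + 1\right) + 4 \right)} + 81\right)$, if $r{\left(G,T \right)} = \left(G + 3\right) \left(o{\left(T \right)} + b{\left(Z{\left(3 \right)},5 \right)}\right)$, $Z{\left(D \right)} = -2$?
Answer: $-104550$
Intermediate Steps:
$b{\left(J,c \right)} = - 9 c + 54 J$ ($b{\left(J,c \right)} = 9 \left(6 J - c\right) = 9 \left(- c + 6 J\right) = - 9 c + 54 J$)
$r{\left(G,T \right)} = -462 - 154 G$ ($r{\left(G,T \right)} = \left(G + 3\right) \left(-1 + \left(\left(-9\right) 5 + 54 \left(-2\right)\right)\right) = \left(3 + G\right) \left(-1 - 153\right) = \left(3 + G\right) \left(-154\right) = -462 - 154 G$)
$- 150 \left(r{\left(-7,\left(4 + 1\right) + 4 \right)} + 81\right) = - 150 \left(\left(-462 - -1078\right) + 81\right) = - 150 \left(\left(-462 + 1078\right) + 81\right) = - 150 \left(616 + 81\right) = \left(-150\right) 697 = -104550$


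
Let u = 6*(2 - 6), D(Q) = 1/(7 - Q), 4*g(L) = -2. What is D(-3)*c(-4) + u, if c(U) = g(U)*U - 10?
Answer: -124/5 ≈ -24.800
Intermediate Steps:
g(L) = -½ (g(L) = (¼)*(-2) = -½)
c(U) = -10 - U/2 (c(U) = -U/2 - 10 = -10 - U/2)
u = -24 (u = 6*(-4) = -24)
D(-3)*c(-4) + u = (-1/(-7 - 3))*(-10 - ½*(-4)) - 24 = (-1/(-10))*(-10 + 2) - 24 = -1*(-⅒)*(-8) - 24 = (⅒)*(-8) - 24 = -⅘ - 24 = -124/5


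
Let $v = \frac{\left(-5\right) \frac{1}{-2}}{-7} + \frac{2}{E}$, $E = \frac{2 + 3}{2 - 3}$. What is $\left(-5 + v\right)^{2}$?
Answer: $\frac{162409}{4900} \approx 33.145$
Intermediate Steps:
$E = -5$ ($E = \frac{5}{-1} = 5 \left(-1\right) = -5$)
$v = - \frac{53}{70}$ ($v = \frac{\left(-5\right) \frac{1}{-2}}{-7} + \frac{2}{-5} = \left(-5\right) \left(- \frac{1}{2}\right) \left(- \frac{1}{7}\right) + 2 \left(- \frac{1}{5}\right) = \frac{5}{2} \left(- \frac{1}{7}\right) - \frac{2}{5} = - \frac{5}{14} - \frac{2}{5} = - \frac{53}{70} \approx -0.75714$)
$\left(-5 + v\right)^{2} = \left(-5 - \frac{53}{70}\right)^{2} = \left(- \frac{403}{70}\right)^{2} = \frac{162409}{4900}$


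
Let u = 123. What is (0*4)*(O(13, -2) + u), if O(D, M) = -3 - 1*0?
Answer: 0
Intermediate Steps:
O(D, M) = -3 (O(D, M) = -3 + 0 = -3)
(0*4)*(O(13, -2) + u) = (0*4)*(-3 + 123) = 0*120 = 0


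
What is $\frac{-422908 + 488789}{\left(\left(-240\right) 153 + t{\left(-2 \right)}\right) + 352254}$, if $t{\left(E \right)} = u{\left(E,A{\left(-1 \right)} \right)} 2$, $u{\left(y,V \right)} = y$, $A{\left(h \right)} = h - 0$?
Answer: $\frac{65881}{315530} \approx 0.20879$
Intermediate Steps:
$A{\left(h \right)} = h$ ($A{\left(h \right)} = h + 0 = h$)
$t{\left(E \right)} = 2 E$ ($t{\left(E \right)} = E 2 = 2 E$)
$\frac{-422908 + 488789}{\left(\left(-240\right) 153 + t{\left(-2 \right)}\right) + 352254} = \frac{-422908 + 488789}{\left(\left(-240\right) 153 + 2 \left(-2\right)\right) + 352254} = \frac{65881}{\left(-36720 - 4\right) + 352254} = \frac{65881}{-36724 + 352254} = \frac{65881}{315530}$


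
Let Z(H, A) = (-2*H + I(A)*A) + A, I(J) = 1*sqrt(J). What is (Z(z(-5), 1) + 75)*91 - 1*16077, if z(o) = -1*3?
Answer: -8524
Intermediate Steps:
z(o) = -3
I(J) = sqrt(J)
Z(H, A) = A + A**(3/2) - 2*H (Z(H, A) = (-2*H + sqrt(A)*A) + A = (-2*H + A**(3/2)) + A = (A**(3/2) - 2*H) + A = A + A**(3/2) - 2*H)
(Z(z(-5), 1) + 75)*91 - 1*16077 = ((1 + 1**(3/2) - 2*(-3)) + 75)*91 - 1*16077 = ((1 + 1 + 6) + 75)*91 - 16077 = (8 + 75)*91 - 16077 = 83*91 - 16077 = 7553 - 16077 = -8524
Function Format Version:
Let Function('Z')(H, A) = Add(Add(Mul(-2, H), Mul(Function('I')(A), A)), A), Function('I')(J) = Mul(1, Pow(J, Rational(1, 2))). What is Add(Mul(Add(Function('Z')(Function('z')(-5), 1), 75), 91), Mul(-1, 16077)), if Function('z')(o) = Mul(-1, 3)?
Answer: -8524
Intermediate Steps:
Function('z')(o) = -3
Function('I')(J) = Pow(J, Rational(1, 2))
Function('Z')(H, A) = Add(A, Pow(A, Rational(3, 2)), Mul(-2, H)) (Function('Z')(H, A) = Add(Add(Mul(-2, H), Mul(Pow(A, Rational(1, 2)), A)), A) = Add(Add(Mul(-2, H), Pow(A, Rational(3, 2))), A) = Add(Add(Pow(A, Rational(3, 2)), Mul(-2, H)), A) = Add(A, Pow(A, Rational(3, 2)), Mul(-2, H)))
Add(Mul(Add(Function('Z')(Function('z')(-5), 1), 75), 91), Mul(-1, 16077)) = Add(Mul(Add(Add(1, Pow(1, Rational(3, 2)), Mul(-2, -3)), 75), 91), Mul(-1, 16077)) = Add(Mul(Add(Add(1, 1, 6), 75), 91), -16077) = Add(Mul(Add(8, 75), 91), -16077) = Add(Mul(83, 91), -16077) = Add(7553, -16077) = -8524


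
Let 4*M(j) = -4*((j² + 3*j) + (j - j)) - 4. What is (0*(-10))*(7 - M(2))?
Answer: 0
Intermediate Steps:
M(j) = -1 - j² - 3*j (M(j) = (-4*((j² + 3*j) + (j - j)) - 4)/4 = (-4*((j² + 3*j) + 0) - 4)/4 = (-4*(j² + 3*j) - 4)/4 = ((-12*j - 4*j²) - 4)/4 = (-4 - 12*j - 4*j²)/4 = -1 - j² - 3*j)
(0*(-10))*(7 - M(2)) = (0*(-10))*(7 - (-1 - 1*2² - 3*2)) = 0*(7 - (-1 - 1*4 - 6)) = 0*(7 - (-1 - 4 - 6)) = 0*(7 - 1*(-11)) = 0*(7 + 11) = 0*18 = 0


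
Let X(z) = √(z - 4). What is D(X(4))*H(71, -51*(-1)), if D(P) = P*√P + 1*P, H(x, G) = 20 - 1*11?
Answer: 0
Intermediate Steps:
H(x, G) = 9 (H(x, G) = 20 - 11 = 9)
X(z) = √(-4 + z)
D(P) = P + P^(3/2) (D(P) = P^(3/2) + P = P + P^(3/2))
D(X(4))*H(71, -51*(-1)) = (√(-4 + 4) + (√(-4 + 4))^(3/2))*9 = (√0 + (√0)^(3/2))*9 = (0 + 0^(3/2))*9 = (0 + 0)*9 = 0*9 = 0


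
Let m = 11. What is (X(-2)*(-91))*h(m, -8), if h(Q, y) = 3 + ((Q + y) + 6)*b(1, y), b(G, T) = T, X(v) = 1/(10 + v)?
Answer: 6279/8 ≈ 784.88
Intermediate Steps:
h(Q, y) = 3 + y*(6 + Q + y) (h(Q, y) = 3 + ((Q + y) + 6)*y = 3 + (6 + Q + y)*y = 3 + y*(6 + Q + y))
(X(-2)*(-91))*h(m, -8) = (-91/(10 - 2))*(3 + (-8)² + 6*(-8) + 11*(-8)) = (-91/8)*(3 + 64 - 48 - 88) = ((⅛)*(-91))*(-69) = -91/8*(-69) = 6279/8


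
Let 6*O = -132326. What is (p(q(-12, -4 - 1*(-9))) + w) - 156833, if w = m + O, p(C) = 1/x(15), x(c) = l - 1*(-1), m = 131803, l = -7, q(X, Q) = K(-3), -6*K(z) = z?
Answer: -94169/2 ≈ -47085.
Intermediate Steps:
K(z) = -z/6
O = -66163/3 (O = (⅙)*(-132326) = -66163/3 ≈ -22054.)
q(X, Q) = ½ (q(X, Q) = -⅙*(-3) = ½)
x(c) = -6 (x(c) = -7 - 1*(-1) = -7 + 1 = -6)
p(C) = -⅙ (p(C) = 1/(-6) = -⅙)
w = 329246/3 (w = 131803 - 66163/3 = 329246/3 ≈ 1.0975e+5)
(p(q(-12, -4 - 1*(-9))) + w) - 156833 = (-⅙ + 329246/3) - 156833 = 219497/2 - 156833 = -94169/2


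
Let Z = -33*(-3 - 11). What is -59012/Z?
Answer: -29506/231 ≈ -127.73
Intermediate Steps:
Z = 462 (Z = -33*(-14) = 462)
-59012/Z = -59012/462 = -59012*1/462 = -29506/231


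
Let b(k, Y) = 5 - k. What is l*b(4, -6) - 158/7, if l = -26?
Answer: -340/7 ≈ -48.571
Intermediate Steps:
l*b(4, -6) - 158/7 = -26*(5 - 1*4) - 158/7 = -26*(5 - 4) - 158*1/7 = -26*1 - 158/7 = -26 - 158/7 = -340/7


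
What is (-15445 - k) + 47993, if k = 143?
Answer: 32405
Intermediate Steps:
(-15445 - k) + 47993 = (-15445 - 1*143) + 47993 = (-15445 - 143) + 47993 = -15588 + 47993 = 32405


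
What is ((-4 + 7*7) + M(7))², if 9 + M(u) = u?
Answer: 1849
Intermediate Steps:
M(u) = -9 + u
((-4 + 7*7) + M(7))² = ((-4 + 7*7) + (-9 + 7))² = ((-4 + 49) - 2)² = (45 - 2)² = 43² = 1849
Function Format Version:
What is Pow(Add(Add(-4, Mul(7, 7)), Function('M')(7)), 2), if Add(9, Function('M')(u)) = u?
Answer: 1849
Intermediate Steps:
Function('M')(u) = Add(-9, u)
Pow(Add(Add(-4, Mul(7, 7)), Function('M')(7)), 2) = Pow(Add(Add(-4, Mul(7, 7)), Add(-9, 7)), 2) = Pow(Add(Add(-4, 49), -2), 2) = Pow(Add(45, -2), 2) = Pow(43, 2) = 1849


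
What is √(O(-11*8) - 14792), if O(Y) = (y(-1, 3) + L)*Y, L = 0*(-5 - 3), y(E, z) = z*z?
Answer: 4*I*√974 ≈ 124.84*I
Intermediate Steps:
y(E, z) = z²
L = 0 (L = 0*(-8) = 0)
O(Y) = 9*Y (O(Y) = (3² + 0)*Y = (9 + 0)*Y = 9*Y)
√(O(-11*8) - 14792) = √(9*(-11*8) - 14792) = √(9*(-88) - 14792) = √(-792 - 14792) = √(-15584) = 4*I*√974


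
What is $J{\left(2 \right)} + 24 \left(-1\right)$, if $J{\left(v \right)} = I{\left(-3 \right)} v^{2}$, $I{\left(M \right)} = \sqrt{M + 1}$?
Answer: $-24 + 4 i \sqrt{2} \approx -24.0 + 5.6569 i$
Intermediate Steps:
$I{\left(M \right)} = \sqrt{1 + M}$
$J{\left(v \right)} = i \sqrt{2} v^{2}$ ($J{\left(v \right)} = \sqrt{1 - 3} v^{2} = \sqrt{-2} v^{2} = i \sqrt{2} v^{2}$)
$J{\left(2 \right)} + 24 \left(-1\right) = i \sqrt{2} \cdot 2^{2} + 24 \left(-1\right) = i \sqrt{2} \cdot 4 - 24 = 4 i \sqrt{2} - 24 = -24 + 4 i \sqrt{2}$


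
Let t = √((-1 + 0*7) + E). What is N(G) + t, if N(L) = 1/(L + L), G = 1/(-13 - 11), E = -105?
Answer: -12 + I*√106 ≈ -12.0 + 10.296*I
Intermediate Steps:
G = -1/24 (G = 1/(-24) = -1/24 ≈ -0.041667)
N(L) = 1/(2*L)
t = I*√106 (t = √((-1 + 0*7) - 105) = √((-1 + 0) - 105) = √(-1 - 105) = √(-106) = I*√106 ≈ 10.296*I)
N(G) + t = 1/(2*(-1/24)) + I*√106 = (½)*(-24) + I*√106 = -12 + I*√106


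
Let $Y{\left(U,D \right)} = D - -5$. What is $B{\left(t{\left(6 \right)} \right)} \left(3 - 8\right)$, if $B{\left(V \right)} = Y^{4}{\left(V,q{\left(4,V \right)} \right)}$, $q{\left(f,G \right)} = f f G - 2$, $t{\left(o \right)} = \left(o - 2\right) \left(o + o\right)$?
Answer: $-1766800512405$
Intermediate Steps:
$t{\left(o \right)} = 2 o \left(-2 + o\right)$ ($t{\left(o \right)} = \left(-2 + o\right) 2 o = 2 o \left(-2 + o\right)$)
$q{\left(f,G \right)} = -2 + G f^{2}$ ($q{\left(f,G \right)} = f^{2} G - 2 = G f^{2} - 2 = -2 + G f^{2}$)
$Y{\left(U,D \right)} = 5 + D$ ($Y{\left(U,D \right)} = D + 5 = 5 + D$)
$B{\left(V \right)} = \left(3 + 16 V\right)^{4}$ ($B{\left(V \right)} = \left(5 + \left(-2 + V 4^{2}\right)\right)^{4} = \left(5 + \left(-2 + V 16\right)\right)^{4} = \left(5 + \left(-2 + 16 V\right)\right)^{4} = \left(3 + 16 V\right)^{4}$)
$B{\left(t{\left(6 \right)} \right)} \left(3 - 8\right) = \left(3 + 16 \cdot 2 \cdot 6 \left(-2 + 6\right)\right)^{4} \left(3 - 8\right) = \left(3 + 16 \cdot 2 \cdot 6 \cdot 4\right)^{4} \left(3 - 8\right) = \left(3 + 16 \cdot 48\right)^{4} \left(-5\right) = \left(3 + 768\right)^{4} \left(-5\right) = 771^{4} \left(-5\right) = 353360102481 \left(-5\right) = -1766800512405$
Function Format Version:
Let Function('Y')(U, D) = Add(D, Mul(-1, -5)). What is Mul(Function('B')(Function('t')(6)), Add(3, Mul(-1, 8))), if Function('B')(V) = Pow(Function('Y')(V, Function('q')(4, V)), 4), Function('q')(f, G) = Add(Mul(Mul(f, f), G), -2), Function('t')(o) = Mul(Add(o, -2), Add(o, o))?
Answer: -1766800512405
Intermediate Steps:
Function('t')(o) = Mul(2, o, Add(-2, o)) (Function('t')(o) = Mul(Add(-2, o), Mul(2, o)) = Mul(2, o, Add(-2, o)))
Function('q')(f, G) = Add(-2, Mul(G, Pow(f, 2))) (Function('q')(f, G) = Add(Mul(Pow(f, 2), G), -2) = Add(Mul(G, Pow(f, 2)), -2) = Add(-2, Mul(G, Pow(f, 2))))
Function('Y')(U, D) = Add(5, D) (Function('Y')(U, D) = Add(D, 5) = Add(5, D))
Function('B')(V) = Pow(Add(3, Mul(16, V)), 4) (Function('B')(V) = Pow(Add(5, Add(-2, Mul(V, Pow(4, 2)))), 4) = Pow(Add(5, Add(-2, Mul(V, 16))), 4) = Pow(Add(5, Add(-2, Mul(16, V))), 4) = Pow(Add(3, Mul(16, V)), 4))
Mul(Function('B')(Function('t')(6)), Add(3, Mul(-1, 8))) = Mul(Pow(Add(3, Mul(16, Mul(2, 6, Add(-2, 6)))), 4), Add(3, Mul(-1, 8))) = Mul(Pow(Add(3, Mul(16, Mul(2, 6, 4))), 4), Add(3, -8)) = Mul(Pow(Add(3, Mul(16, 48)), 4), -5) = Mul(Pow(Add(3, 768), 4), -5) = Mul(Pow(771, 4), -5) = Mul(353360102481, -5) = -1766800512405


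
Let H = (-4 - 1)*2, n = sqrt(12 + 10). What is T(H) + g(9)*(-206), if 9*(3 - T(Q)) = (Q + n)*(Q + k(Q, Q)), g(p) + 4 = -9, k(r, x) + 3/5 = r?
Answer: 23923/9 + 103*sqrt(22)/45 ≈ 2668.8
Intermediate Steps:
k(r, x) = -3/5 + r
n = sqrt(22) ≈ 4.6904
g(p) = -13 (g(p) = -4 - 9 = -13)
H = -10 (H = -5*2 = -10)
T(Q) = 3 - (-3/5 + 2*Q)*(Q + sqrt(22))/9 (T(Q) = 3 - (Q + sqrt(22))*(Q + (-3/5 + Q))/9 = 3 - (Q + sqrt(22))*(-3/5 + 2*Q)/9 = 3 - (-3/5 + 2*Q)*(Q + sqrt(22))/9)
T(H) + g(9)*(-206) = (3 - 2/9*(-10)**2 + (1/15)*(-10) + sqrt(22)/15 - 2/9*(-10)*sqrt(22)) - 13*(-206) = (3 - 2/9*100 - 2/3 + sqrt(22)/15 + 20*sqrt(22)/9) + 2678 = (3 - 200/9 - 2/3 + sqrt(22)/15 + 20*sqrt(22)/9) + 2678 = (-179/9 + 103*sqrt(22)/45) + 2678 = 23923/9 + 103*sqrt(22)/45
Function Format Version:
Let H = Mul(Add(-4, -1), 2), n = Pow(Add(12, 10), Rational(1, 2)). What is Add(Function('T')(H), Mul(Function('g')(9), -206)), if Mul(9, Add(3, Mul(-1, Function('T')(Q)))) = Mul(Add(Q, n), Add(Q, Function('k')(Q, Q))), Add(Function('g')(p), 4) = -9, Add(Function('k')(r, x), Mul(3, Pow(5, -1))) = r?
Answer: Add(Rational(23923, 9), Mul(Rational(103, 45), Pow(22, Rational(1, 2)))) ≈ 2668.8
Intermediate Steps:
Function('k')(r, x) = Add(Rational(-3, 5), r)
n = Pow(22, Rational(1, 2)) ≈ 4.6904
Function('g')(p) = -13 (Function('g')(p) = Add(-4, -9) = -13)
H = -10 (H = Mul(-5, 2) = -10)
Function('T')(Q) = Add(3, Mul(Rational(-1, 9), Add(Rational(-3, 5), Mul(2, Q)), Add(Q, Pow(22, Rational(1, 2))))) (Function('T')(Q) = Add(3, Mul(Rational(-1, 9), Mul(Add(Q, Pow(22, Rational(1, 2))), Add(Q, Add(Rational(-3, 5), Q))))) = Add(3, Mul(Rational(-1, 9), Mul(Add(Q, Pow(22, Rational(1, 2))), Add(Rational(-3, 5), Mul(2, Q))))) = Add(3, Mul(Rational(-1, 9), Mul(Add(Rational(-3, 5), Mul(2, Q)), Add(Q, Pow(22, Rational(1, 2)))))) = Add(3, Mul(Rational(-1, 9), Add(Rational(-3, 5), Mul(2, Q)), Add(Q, Pow(22, Rational(1, 2))))))
Add(Function('T')(H), Mul(Function('g')(9), -206)) = Add(Add(3, Mul(Rational(-2, 9), Pow(-10, 2)), Mul(Rational(1, 15), -10), Mul(Rational(1, 15), Pow(22, Rational(1, 2))), Mul(Rational(-2, 9), -10, Pow(22, Rational(1, 2)))), Mul(-13, -206)) = Add(Add(3, Mul(Rational(-2, 9), 100), Rational(-2, 3), Mul(Rational(1, 15), Pow(22, Rational(1, 2))), Mul(Rational(20, 9), Pow(22, Rational(1, 2)))), 2678) = Add(Add(3, Rational(-200, 9), Rational(-2, 3), Mul(Rational(1, 15), Pow(22, Rational(1, 2))), Mul(Rational(20, 9), Pow(22, Rational(1, 2)))), 2678) = Add(Add(Rational(-179, 9), Mul(Rational(103, 45), Pow(22, Rational(1, 2)))), 2678) = Add(Rational(23923, 9), Mul(Rational(103, 45), Pow(22, Rational(1, 2))))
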